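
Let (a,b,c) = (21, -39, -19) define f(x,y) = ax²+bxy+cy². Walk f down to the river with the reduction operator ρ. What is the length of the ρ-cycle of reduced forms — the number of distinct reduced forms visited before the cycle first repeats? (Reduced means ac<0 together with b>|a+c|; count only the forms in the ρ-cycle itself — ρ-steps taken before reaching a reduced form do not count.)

D = 3117, ⌊√D⌋ = 55
descent: ρ → (-19,39,21)  [lands on river]
river: ρ → (21,45,-13)
river: ρ → (-13,33,39)
river: ρ → (39,45,-7)
river: ρ → (-7,53,11)
river: ρ → (11,35,-43)
river: ρ → (-43,51,3)
river: ρ → (3,51,-43)
river: ρ → (-43,35,11)
river: ρ → (11,53,-7)
river: ρ → (-7,45,39)
river: ρ → (39,33,-13)
river: ρ → (-13,45,21)
river: ρ → (21,39,-19)
river: ρ → (-19,37,23)
river: ρ → (23,55,-1)
river: ρ → (-1,55,23)
river: ρ → (23,37,-19)
ρ-cycle length = 18 (tail of 1 descent step not counted)

18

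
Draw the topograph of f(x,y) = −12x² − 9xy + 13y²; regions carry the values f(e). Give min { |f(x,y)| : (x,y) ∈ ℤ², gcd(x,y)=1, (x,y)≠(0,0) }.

descent: ρ → (13,9,-12)  [lands on river]
river: ρ → (-12,15,10)
river: ρ → (10,25,-2)
river: ρ → (-2,23,22)
river: ρ → (22,21,-3)
river: ρ → (-3,21,22)
river: ρ → (22,23,-2)
river: ρ → (-2,25,10)
river: ρ → (10,15,-12)
river: ρ → (-12,9,13)
river: ρ → (13,17,-8)
river: ρ → (-8,15,15)
river: ρ → (15,15,-8)
river: ρ → (-8,17,13)
closes: descent 1, river 14
min |a| on river = 2

2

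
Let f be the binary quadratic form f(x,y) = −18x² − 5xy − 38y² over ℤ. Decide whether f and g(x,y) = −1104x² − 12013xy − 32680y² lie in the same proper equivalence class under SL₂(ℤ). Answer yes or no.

D₁ = -2711, D₂ = -2711
f is negative-definite; reduce −f:
−f: reduced (well bottom): (18,5,38) with a≤c, −a<b≤a
flip sign back: reduced form of f is (-18,-5,-38)
g is negative-definite; reduce −g:
−g: translate: b→973 (≡12013 mod 2208), so (1104,12013,32680)→(1104,973,215)
−g: flip: (1104,973,215)→(215,-973,1104)
−g: translate: b→-113 (≡-973 mod 430), so (215,-973,1104)→(215,-113,18)
−g: flip: (215,-113,18)→(18,113,215)
−g: translate: b→5 (≡113 mod 36), so (18,113,215)→(18,5,38)
−g: reduced (well bottom): (18,5,38) with a≤c, −a<b≤a
flip sign back: reduced form of g is (-18,-5,-38)
reduced forms (-18, -5, -38) vs (-18, -5, -38) ⇒ equivalent

yes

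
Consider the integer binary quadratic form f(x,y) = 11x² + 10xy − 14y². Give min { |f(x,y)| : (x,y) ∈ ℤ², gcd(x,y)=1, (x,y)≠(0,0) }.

river: ρ → (-14,18,7)
river: ρ → (7,24,-5)
river: ρ → (-5,26,2)
river: ρ → (2,26,-5)
river: ρ → (-5,24,7)
river: ρ → (7,18,-14)
river: ρ → (-14,10,11)
river: ρ → (11,12,-13)
river: ρ → (-13,14,10)
river: ρ → (10,26,-1)
river: ρ → (-1,26,10)
river: ρ → (10,14,-13)
river: ρ → (-13,12,11)
river: ρ → (11,10,-14)
closes: descent 0, river 14
min |a| on river = 1

1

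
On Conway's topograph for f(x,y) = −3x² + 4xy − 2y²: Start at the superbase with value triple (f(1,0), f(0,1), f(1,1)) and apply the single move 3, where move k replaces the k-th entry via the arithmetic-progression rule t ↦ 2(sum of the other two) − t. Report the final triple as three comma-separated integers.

start (-3,-2,-1) = (f(1,0),f(0,1),f(1,1))
replace slot 3: 2·((-3)+(-2)) − (-1) = -9 → (-3,-2,-9)

-3,-2,-9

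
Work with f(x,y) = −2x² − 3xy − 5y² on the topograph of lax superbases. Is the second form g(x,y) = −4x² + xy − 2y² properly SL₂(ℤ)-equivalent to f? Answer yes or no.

D₁ = -31, D₂ = -31
f is negative-definite; reduce −f:
−f: translate: b→-1 (≡3 mod 4), so (2,3,5)→(2,-1,4)
−f: reduced (well bottom): (2,-1,4) with a≤c, −a<b≤a
flip sign back: reduced form of f is (-2,1,-4)
g is negative-definite; reduce −g:
−g: flip: (4,-1,2)→(2,1,4)
−g: reduced (well bottom): (2,1,4) with a≤c, −a<b≤a
flip sign back: reduced form of g is (-2,-1,-4)
reduced forms (-2, 1, -4) vs (-2, -1, -4) ⇒ inequivalent

no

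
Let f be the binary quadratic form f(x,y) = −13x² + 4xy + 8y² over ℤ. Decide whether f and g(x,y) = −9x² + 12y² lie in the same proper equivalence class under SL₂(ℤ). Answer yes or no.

D₁ = 432, D₂ = 432
river cycle of f (length 8): (8, 12, -9), (-9, 6, 11), (11, 16, -4), (-4, 16, 11), (11, 6, -9), (-9, 12, 8), (8, 20, -1), (-1, 20, 8)
river cycle of g (length 2): (-9, 18, 3), (3, 18, -9)
cycles differ ⇒ inequivalent

no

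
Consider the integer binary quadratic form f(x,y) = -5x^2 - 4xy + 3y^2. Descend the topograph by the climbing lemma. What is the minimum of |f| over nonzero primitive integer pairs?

descent: ρ → (3,4,-5)  [lands on river]
river: ρ → (-5,6,2)
river: ρ → (2,6,-5)
river: ρ → (-5,4,3)
river: ρ → (3,8,-1)
river: ρ → (-1,8,3)
closes: descent 1, river 6
min |a| on river = 1

1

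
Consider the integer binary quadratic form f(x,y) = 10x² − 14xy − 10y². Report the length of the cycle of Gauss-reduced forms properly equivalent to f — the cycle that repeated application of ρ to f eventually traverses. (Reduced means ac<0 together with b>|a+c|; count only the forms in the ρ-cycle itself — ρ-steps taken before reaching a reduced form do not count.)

D = 596, ⌊√D⌋ = 24
descent: ρ → (-10,14,10)  [lands on river]
river: ρ → (10,6,-14)
river: ρ → (-14,22,2)
river: ρ → (2,22,-14)
river: ρ → (-14,6,10)
river: ρ → (10,14,-10)
river: ρ → (-10,6,14)
river: ρ → (14,22,-2)
river: ρ → (-2,22,14)
river: ρ → (14,6,-10)
ρ-cycle length = 10 (tail of 1 descent step not counted)

10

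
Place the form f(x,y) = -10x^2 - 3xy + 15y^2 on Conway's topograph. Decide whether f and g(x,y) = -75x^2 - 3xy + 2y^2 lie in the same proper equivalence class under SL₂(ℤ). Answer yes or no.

D₁ = 609, D₂ = 609
river cycle of f (length 16): (-10, 17, 8), (8, 15, -12), (-12, 9, 11), (11, 13, -10), (-10, 7, 14), (14, 21, -3), (-3, 21, 14), (14, 7, -10), (-10, 13, 11), (11, 9, -12), … (6 more)
river cycle of g (length 16): (2, 23, -10), (-10, 17, 8), (8, 15, -12), (-12, 9, 11), (11, 13, -10), (-10, 7, 14), (14, 21, -3), (-3, 21, 14), (14, 7, -10), (-10, 13, 11), … (6 more)
cycles coincide ⇒ equivalent

yes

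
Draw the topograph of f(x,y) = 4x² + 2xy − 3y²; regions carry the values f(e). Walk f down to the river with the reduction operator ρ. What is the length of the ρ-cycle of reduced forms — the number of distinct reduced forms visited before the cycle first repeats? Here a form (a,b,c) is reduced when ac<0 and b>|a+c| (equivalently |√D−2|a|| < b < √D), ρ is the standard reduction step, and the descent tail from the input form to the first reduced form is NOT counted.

D = 52, ⌊√D⌋ = 7
river: ρ → (-3,4,3)
river: ρ → (3,2,-4)
river: ρ → (-4,6,1)
river: ρ → (1,6,-4)
river: ρ → (-4,2,3)
river: ρ → (3,4,-3)
river: ρ → (-3,2,4)
river: ρ → (4,6,-1)
river: ρ → (-1,6,4)
river: ρ → (4,2,-3)
ρ-cycle length = 10 (tail of 0 descent steps not counted)

10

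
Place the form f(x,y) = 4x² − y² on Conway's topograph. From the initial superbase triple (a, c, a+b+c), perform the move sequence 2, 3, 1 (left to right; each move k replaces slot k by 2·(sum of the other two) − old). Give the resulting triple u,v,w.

start (4,-1,3) = (f(1,0),f(0,1),f(1,1))
replace slot 2: 2·(4+3) − (-1) = 15 → (4,15,3)
replace slot 3: 2·(4+15) − 3 = 35 → (4,15,35)
replace slot 1: 2·(15+35) − 4 = 96 → (96,15,35)

96,15,35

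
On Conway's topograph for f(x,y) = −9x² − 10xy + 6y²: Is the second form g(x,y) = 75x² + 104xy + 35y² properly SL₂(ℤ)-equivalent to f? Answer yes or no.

D₁ = 316, D₂ = 316
river cycle of f (length 6): (6, 10, -9), (-9, 8, 7), (7, 6, -10), (-10, 14, 3), (3, 16, -5), (-5, 14, 6)
river cycle of g (length 6): (6, 10, -9), (-9, 8, 7), (7, 6, -10), (-10, 14, 3), (3, 16, -5), (-5, 14, 6)
cycles coincide ⇒ equivalent

yes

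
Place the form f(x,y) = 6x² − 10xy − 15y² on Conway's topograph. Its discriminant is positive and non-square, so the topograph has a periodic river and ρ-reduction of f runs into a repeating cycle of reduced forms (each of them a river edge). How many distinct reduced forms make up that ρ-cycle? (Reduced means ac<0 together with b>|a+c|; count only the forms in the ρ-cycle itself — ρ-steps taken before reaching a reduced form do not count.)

D = 460, ⌊√D⌋ = 21
descent: ρ → (-15,10,6)  [lands on river]
river: ρ → (6,14,-11)
river: ρ → (-11,8,9)
river: ρ → (9,10,-10)
river: ρ → (-10,10,9)
river: ρ → (9,8,-11)
river: ρ → (-11,14,6)
river: ρ → (6,10,-15)
river: ρ → (-15,20,1)
river: ρ → (1,20,-15)
ρ-cycle length = 10 (tail of 1 descent step not counted)

10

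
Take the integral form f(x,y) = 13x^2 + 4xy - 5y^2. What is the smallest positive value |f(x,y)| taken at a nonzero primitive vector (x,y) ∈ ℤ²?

descent: ρ → (-5,16,1)  [lands on river]
river: ρ → (1,16,-5)
river: ρ → (-5,14,4)
river: ρ → (4,10,-11)
river: ρ → (-11,12,3)
river: ρ → (3,12,-11)
river: ρ → (-11,10,4)
river: ρ → (4,14,-5)
closes: descent 1, river 8
min |a| on river = 1

1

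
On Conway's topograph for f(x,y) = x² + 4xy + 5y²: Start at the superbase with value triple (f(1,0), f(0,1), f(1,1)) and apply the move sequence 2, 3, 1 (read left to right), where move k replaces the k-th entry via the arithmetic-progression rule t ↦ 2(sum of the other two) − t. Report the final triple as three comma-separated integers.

start (1,5,10) = (f(1,0),f(0,1),f(1,1))
replace slot 2: 2·(1+10) − 5 = 17 → (1,17,10)
replace slot 3: 2·(1+17) − 10 = 26 → (1,17,26)
replace slot 1: 2·(17+26) − 1 = 85 → (85,17,26)

85,17,26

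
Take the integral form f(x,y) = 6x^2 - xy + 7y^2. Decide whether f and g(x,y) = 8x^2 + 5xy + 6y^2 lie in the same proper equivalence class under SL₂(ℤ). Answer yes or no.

D₁ = -167, D₂ = -167
f: reduced (well bottom): (6,-1,7) with a≤c, −a<b≤a
g: flip: (8,5,6)→(6,-5,8)
g: reduced (well bottom): (6,-5,8) with a≤c, −a<b≤a
reduced forms (6, -1, 7) vs (6, -5, 8) ⇒ inequivalent

no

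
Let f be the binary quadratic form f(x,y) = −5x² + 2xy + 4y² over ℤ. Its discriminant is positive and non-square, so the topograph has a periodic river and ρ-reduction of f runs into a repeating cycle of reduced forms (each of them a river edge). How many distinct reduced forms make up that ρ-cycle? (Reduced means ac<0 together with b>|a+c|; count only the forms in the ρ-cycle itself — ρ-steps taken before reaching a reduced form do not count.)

D = 84, ⌊√D⌋ = 9
river: ρ → (4,6,-3)
river: ρ → (-3,6,4)
river: ρ → (4,2,-5)
river: ρ → (-5,8,1)
river: ρ → (1,8,-5)
river: ρ → (-5,2,4)
ρ-cycle length = 6 (tail of 0 descent steps not counted)

6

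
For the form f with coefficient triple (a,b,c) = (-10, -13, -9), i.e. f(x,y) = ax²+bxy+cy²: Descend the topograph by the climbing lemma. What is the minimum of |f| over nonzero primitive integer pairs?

translate: b→-7 (≡13 mod 20), so (10,13,9)→(10,-7,6)
flip: (10,-7,6)→(6,7,10)
translate: b→-5 (≡7 mod 12), so (6,7,10)→(6,-5,9)
reduced (well bottom): (6,-5,9) with a≤c, −a<b≤a
well minimum |f| = |-6| = 6 (negative-definite)

6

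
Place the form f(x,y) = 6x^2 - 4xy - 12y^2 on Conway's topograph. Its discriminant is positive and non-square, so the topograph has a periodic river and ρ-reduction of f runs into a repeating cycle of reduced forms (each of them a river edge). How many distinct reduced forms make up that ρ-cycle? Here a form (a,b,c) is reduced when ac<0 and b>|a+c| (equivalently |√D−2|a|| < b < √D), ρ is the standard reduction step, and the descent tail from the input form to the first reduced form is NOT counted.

D = 304, ⌊√D⌋ = 17
descent: ρ → (-12,4,6)
descent: ρ → (6,8,-10)  [lands on river]
river: ρ → (-10,12,4)
river: ρ → (4,12,-10)
river: ρ → (-10,8,6)
river: ρ → (6,16,-2)
river: ρ → (-2,16,6)
ρ-cycle length = 6 (tail of 2 descent steps not counted)

6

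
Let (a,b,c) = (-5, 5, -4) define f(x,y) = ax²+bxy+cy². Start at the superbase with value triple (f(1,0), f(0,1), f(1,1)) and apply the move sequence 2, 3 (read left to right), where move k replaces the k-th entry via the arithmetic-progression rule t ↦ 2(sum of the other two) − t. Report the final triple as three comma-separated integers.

start (-5,-4,-4) = (f(1,0),f(0,1),f(1,1))
replace slot 2: 2·((-5)+(-4)) − (-4) = -14 → (-5,-14,-4)
replace slot 3: 2·((-5)+(-14)) − (-4) = -34 → (-5,-14,-34)

-5,-14,-34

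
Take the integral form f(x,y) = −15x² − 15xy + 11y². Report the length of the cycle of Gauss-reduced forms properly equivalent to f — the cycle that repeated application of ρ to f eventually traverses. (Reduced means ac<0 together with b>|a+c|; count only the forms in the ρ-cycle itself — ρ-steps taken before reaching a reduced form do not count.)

D = 885, ⌊√D⌋ = 29
descent: ρ → (11,15,-15)  [lands on river]
river: ρ → (-15,15,11)
river: ρ → (11,29,-1)
river: ρ → (-1,29,11)
ρ-cycle length = 4 (tail of 1 descent step not counted)

4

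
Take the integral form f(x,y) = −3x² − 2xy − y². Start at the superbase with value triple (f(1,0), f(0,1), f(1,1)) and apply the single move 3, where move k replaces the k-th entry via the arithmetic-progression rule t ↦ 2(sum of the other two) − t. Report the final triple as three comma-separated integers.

start (-3,-1,-6) = (f(1,0),f(0,1),f(1,1))
replace slot 3: 2·((-3)+(-1)) − (-6) = -2 → (-3,-1,-2)

-3,-1,-2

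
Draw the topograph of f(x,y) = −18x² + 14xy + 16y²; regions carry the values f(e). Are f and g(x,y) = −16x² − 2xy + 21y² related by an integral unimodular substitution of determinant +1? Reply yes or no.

D₁ = 1348, D₂ = 1348
river cycle of f (length 42): (16, 18, -16), (-16, 14, 18), (18, 22, -12), (-12, 26, 14), (14, 30, -8), (-8, 34, 6), (6, 26, -28), (-28, 30, 4), (4, 34, -12), (-12, 14, 24), … (32 more)
river cycle of g (length 38): (-16, 30, 7), (7, 26, -24), (-24, 22, 9), (9, 32, -9), (-9, 22, 24), (24, 26, -7), (-7, 30, 16), (16, 34, -3), (-3, 32, 27), (27, 22, -8), … (28 more)
cycles differ ⇒ inequivalent

no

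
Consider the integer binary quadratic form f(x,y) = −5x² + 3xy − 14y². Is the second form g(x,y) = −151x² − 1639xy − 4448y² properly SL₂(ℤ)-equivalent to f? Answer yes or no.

D₁ = -271, D₂ = -271
f is negative-definite; reduce −f:
−f: reduced (well bottom): (5,-3,14) with a≤c, −a<b≤a
flip sign back: reduced form of f is (-5,3,-14)
g is negative-definite; reduce −g:
−g: translate: b→129 (≡1639 mod 302), so (151,1639,4448)→(151,129,28)
−g: flip: (151,129,28)→(28,-129,151)
−g: translate: b→-17 (≡-129 mod 56), so (28,-129,151)→(28,-17,5)
−g: flip: (28,-17,5)→(5,17,28)
−g: translate: b→-3 (≡17 mod 10), so (5,17,28)→(5,-3,14)
−g: reduced (well bottom): (5,-3,14) with a≤c, −a<b≤a
flip sign back: reduced form of g is (-5,3,-14)
reduced forms (-5, 3, -14) vs (-5, 3, -14) ⇒ equivalent

yes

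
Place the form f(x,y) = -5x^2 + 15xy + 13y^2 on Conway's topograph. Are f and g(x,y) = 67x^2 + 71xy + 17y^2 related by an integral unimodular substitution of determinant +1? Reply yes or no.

D₁ = 485, D₂ = 485
river cycle of f (length 10): (13, 11, -7), (-7, 17, 7), (7, 11, -13), (-13, 15, 5), (5, 15, -13), (-13, 11, 7), (7, 17, -7), (-7, 11, 13), (13, 15, -5), (-5, 15, 13)
river cycle of g (length 10): (-7, 17, 7), (7, 11, -13), (-13, 15, 5), (5, 15, -13), (-13, 11, 7), (7, 17, -7), (-7, 11, 13), (13, 15, -5), (-5, 15, 13), (13, 11, -7)
cycles coincide ⇒ equivalent

yes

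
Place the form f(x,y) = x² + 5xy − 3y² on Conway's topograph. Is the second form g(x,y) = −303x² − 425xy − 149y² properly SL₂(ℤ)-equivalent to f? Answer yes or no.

D₁ = 37, D₂ = 37
river cycle of f (length 6): (-3, 1, 3), (3, 5, -1), (-1, 5, 3), (3, 1, -3), (-3, 5, 1), (1, 5, -3)
river cycle of g (length 6): (-3, 1, 3), (3, 5, -1), (-1, 5, 3), (3, 1, -3), (-3, 5, 1), (1, 5, -3)
cycles coincide ⇒ equivalent

yes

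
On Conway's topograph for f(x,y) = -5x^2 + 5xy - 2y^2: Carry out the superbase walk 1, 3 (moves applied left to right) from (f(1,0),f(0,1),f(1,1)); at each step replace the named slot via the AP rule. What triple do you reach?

start (-5,-2,-2) = (f(1,0),f(0,1),f(1,1))
replace slot 1: 2·((-2)+(-2)) − (-5) = -3 → (-3,-2,-2)
replace slot 3: 2·((-3)+(-2)) − (-2) = -8 → (-3,-2,-8)

-3,-2,-8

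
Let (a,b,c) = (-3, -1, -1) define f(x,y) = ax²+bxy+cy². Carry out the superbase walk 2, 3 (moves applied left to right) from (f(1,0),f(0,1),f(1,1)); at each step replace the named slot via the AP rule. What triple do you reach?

start (-3,-1,-5) = (f(1,0),f(0,1),f(1,1))
replace slot 2: 2·((-3)+(-5)) − (-1) = -15 → (-3,-15,-5)
replace slot 3: 2·((-3)+(-15)) − (-5) = -31 → (-3,-15,-31)

-3,-15,-31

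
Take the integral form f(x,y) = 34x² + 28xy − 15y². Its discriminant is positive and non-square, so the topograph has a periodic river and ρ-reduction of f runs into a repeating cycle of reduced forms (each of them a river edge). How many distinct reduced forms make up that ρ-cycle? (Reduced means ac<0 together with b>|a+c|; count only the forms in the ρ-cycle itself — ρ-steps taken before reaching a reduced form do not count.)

D = 2824, ⌊√D⌋ = 53
river: ρ → (-15,32,30)
river: ρ → (30,28,-17)
river: ρ → (-17,40,18)
river: ρ → (18,32,-25)
river: ρ → (-25,18,25)
river: ρ → (25,32,-18)
river: ρ → (-18,40,17)
river: ρ → (17,28,-30)
river: ρ → (-30,32,15)
river: ρ → (15,28,-34)
river: ρ → (-34,40,9)
river: ρ → (9,50,-9)
river: ρ → (-9,40,34)
river: ρ → (34,28,-15)
ρ-cycle length = 14 (tail of 0 descent steps not counted)

14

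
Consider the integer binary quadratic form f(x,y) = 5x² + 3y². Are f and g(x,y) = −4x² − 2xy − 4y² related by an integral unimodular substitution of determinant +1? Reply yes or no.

D₁ = -60, D₂ = -60
f: flip: (5,0,3)→(3,0,5)
f: reduced (well bottom): (3,0,5) with a≤c, −a<b≤a
g is negative-definite; reduce −g:
−g: reduced (well bottom): (4,2,4) with a≤c, −a<b≤a
flip sign back: reduced form of g is (-4,-2,-4)
reduced forms (3, 0, 5) vs (-4, -2, -4) ⇒ inequivalent

no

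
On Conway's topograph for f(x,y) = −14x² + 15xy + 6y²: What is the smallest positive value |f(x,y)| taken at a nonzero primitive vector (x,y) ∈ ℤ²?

river: ρ → (6,21,-5)
river: ρ → (-5,19,10)
river: ρ → (10,21,-3)
river: ρ → (-3,21,10)
river: ρ → (10,19,-5)
river: ρ → (-5,21,6)
river: ρ → (6,15,-14)
river: ρ → (-14,13,7)
river: ρ → (7,15,-12)
river: ρ → (-12,9,10)
river: ρ → (10,11,-11)
river: ρ → (-11,11,10)
river: ρ → (10,9,-12)
river: ρ → (-12,15,7)
river: ρ → (7,13,-14)
river: ρ → (-14,15,6)
closes: descent 0, river 16
min |a| on river = 3

3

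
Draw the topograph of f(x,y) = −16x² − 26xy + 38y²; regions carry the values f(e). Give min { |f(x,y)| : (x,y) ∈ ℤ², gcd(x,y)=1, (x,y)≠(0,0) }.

descent: ρ → (38,26,-16)  [lands on river]
river: ρ → (-16,38,26)
river: ρ → (26,14,-28)
river: ρ → (-28,42,12)
river: ρ → (12,54,-4)
river: ρ → (-4,50,38)
closes: descent 1, river 6
min |a| on river = 4

4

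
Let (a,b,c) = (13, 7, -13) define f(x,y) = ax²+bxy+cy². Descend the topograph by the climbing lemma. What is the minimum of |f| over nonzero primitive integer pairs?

river: ρ → (-13,19,7)
river: ρ → (7,23,-7)
river: ρ → (-7,19,13)
river: ρ → (13,7,-13)
closes: descent 0, river 4
min |a| on river = 7

7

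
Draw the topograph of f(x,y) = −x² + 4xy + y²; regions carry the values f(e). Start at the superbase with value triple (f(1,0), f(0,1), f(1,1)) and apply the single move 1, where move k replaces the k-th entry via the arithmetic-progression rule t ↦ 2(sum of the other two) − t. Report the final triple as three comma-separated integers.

start (-1,1,4) = (f(1,0),f(0,1),f(1,1))
replace slot 1: 2·(1+4) − (-1) = 11 → (11,1,4)

11,1,4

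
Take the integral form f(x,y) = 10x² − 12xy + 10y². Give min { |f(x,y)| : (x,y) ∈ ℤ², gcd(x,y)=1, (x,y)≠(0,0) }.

translate: b→8 (≡-12 mod 20), so (10,-12,10)→(10,8,8)
flip: (10,8,8)→(8,-8,10)
translate: b→8 (≡-8 mod 16), so (8,-8,10)→(8,8,10)
reduced (well bottom): (8,8,10) with a≤c, −a<b≤a
well minimum = a = 8

8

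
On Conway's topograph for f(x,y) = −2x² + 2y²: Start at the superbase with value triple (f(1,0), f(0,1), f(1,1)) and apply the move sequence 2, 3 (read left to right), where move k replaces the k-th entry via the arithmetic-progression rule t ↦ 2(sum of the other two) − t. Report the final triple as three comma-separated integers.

start (-2,2,0) = (f(1,0),f(0,1),f(1,1))
replace slot 2: 2·((-2)+0) − 2 = -6 → (-2,-6,0)
replace slot 3: 2·((-2)+(-6)) − 0 = -16 → (-2,-6,-16)

-2,-6,-16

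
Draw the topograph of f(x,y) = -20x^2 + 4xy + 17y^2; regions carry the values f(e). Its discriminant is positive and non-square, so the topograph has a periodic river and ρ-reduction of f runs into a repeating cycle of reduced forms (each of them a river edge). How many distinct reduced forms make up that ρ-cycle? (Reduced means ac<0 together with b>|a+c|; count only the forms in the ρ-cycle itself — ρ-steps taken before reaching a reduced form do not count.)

D = 1376, ⌊√D⌋ = 37
river: ρ → (17,30,-7)
river: ρ → (-7,26,25)
river: ρ → (25,24,-8)
river: ρ → (-8,24,25)
river: ρ → (25,26,-7)
river: ρ → (-7,30,17)
river: ρ → (17,4,-20)
river: ρ → (-20,36,1)
river: ρ → (1,36,-20)
river: ρ → (-20,4,17)
ρ-cycle length = 10 (tail of 0 descent steps not counted)

10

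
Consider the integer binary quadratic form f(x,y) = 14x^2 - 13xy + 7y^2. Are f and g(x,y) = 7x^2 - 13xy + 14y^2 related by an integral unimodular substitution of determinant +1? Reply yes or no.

D₁ = -223, D₂ = -223
f: flip: (14,-13,7)→(7,13,14)
f: translate: b→-1 (≡13 mod 14), so (7,13,14)→(7,-1,8)
f: reduced (well bottom): (7,-1,8) with a≤c, −a<b≤a
g: translate: b→1 (≡-13 mod 14), so (7,-13,14)→(7,1,8)
g: reduced (well bottom): (7,1,8) with a≤c, −a<b≤a
reduced forms (7, -1, 8) vs (7, 1, 8) ⇒ inequivalent

no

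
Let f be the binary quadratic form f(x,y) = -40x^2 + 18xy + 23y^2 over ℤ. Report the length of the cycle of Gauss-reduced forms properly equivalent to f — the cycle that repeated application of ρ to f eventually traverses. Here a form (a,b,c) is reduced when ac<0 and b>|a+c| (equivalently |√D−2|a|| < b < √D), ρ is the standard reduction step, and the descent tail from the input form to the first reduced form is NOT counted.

D = 4004, ⌊√D⌋ = 63
river: ρ → (23,28,-35)
river: ρ → (-35,42,16)
river: ρ → (16,54,-17)
river: ρ → (-17,48,25)
river: ρ → (25,52,-13)
river: ρ → (-13,52,25)
river: ρ → (25,48,-17)
river: ρ → (-17,54,16)
river: ρ → (16,42,-35)
river: ρ → (-35,28,23)
river: ρ → (23,18,-40)
river: ρ → (-40,62,1)
river: ρ → (1,62,-40)
river: ρ → (-40,18,23)
ρ-cycle length = 14 (tail of 0 descent steps not counted)

14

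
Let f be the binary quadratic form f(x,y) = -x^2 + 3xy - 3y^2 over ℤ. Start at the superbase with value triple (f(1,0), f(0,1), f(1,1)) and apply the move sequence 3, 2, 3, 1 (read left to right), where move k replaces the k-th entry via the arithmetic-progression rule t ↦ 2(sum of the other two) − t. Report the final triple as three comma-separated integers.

start (-1,-3,-1) = (f(1,0),f(0,1),f(1,1))
replace slot 3: 2·((-1)+(-3)) − (-1) = -7 → (-1,-3,-7)
replace slot 2: 2·((-1)+(-7)) − (-3) = -13 → (-1,-13,-7)
replace slot 3: 2·((-1)+(-13)) − (-7) = -21 → (-1,-13,-21)
replace slot 1: 2·((-13)+(-21)) − (-1) = -67 → (-67,-13,-21)

-67,-13,-21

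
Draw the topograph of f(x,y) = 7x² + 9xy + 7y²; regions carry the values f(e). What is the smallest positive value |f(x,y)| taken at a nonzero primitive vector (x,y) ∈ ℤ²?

translate: b→-5 (≡9 mod 14), so (7,9,7)→(7,-5,5)
flip: (7,-5,5)→(5,5,7)
reduced (well bottom): (5,5,7) with a≤c, −a<b≤a
well minimum = a = 5

5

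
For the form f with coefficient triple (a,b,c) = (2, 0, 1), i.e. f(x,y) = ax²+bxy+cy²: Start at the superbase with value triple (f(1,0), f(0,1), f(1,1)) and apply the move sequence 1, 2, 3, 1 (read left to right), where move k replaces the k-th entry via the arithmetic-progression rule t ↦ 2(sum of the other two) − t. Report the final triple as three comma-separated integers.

start (2,1,3) = (f(1,0),f(0,1),f(1,1))
replace slot 1: 2·(1+3) − 2 = 6 → (6,1,3)
replace slot 2: 2·(6+3) − 1 = 17 → (6,17,3)
replace slot 3: 2·(6+17) − 3 = 43 → (6,17,43)
replace slot 1: 2·(17+43) − 6 = 114 → (114,17,43)

114,17,43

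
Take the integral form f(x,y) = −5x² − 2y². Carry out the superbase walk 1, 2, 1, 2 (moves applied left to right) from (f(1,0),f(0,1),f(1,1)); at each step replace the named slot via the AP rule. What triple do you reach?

start (-5,-2,-7) = (f(1,0),f(0,1),f(1,1))
replace slot 1: 2·((-2)+(-7)) − (-5) = -13 → (-13,-2,-7)
replace slot 2: 2·((-13)+(-7)) − (-2) = -38 → (-13,-38,-7)
replace slot 1: 2·((-38)+(-7)) − (-13) = -77 → (-77,-38,-7)
replace slot 2: 2·((-77)+(-7)) − (-38) = -130 → (-77,-130,-7)

-77,-130,-7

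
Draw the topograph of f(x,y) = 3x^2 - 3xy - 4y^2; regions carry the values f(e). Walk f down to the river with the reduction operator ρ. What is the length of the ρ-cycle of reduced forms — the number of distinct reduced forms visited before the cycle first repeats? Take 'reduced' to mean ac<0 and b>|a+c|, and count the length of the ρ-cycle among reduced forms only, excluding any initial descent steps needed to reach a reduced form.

D = 57, ⌊√D⌋ = 7
descent: ρ → (-4,3,3)  [lands on river]
river: ρ → (3,3,-4)
river: ρ → (-4,5,2)
river: ρ → (2,7,-1)
river: ρ → (-1,7,2)
river: ρ → (2,5,-4)
ρ-cycle length = 6 (tail of 1 descent step not counted)

6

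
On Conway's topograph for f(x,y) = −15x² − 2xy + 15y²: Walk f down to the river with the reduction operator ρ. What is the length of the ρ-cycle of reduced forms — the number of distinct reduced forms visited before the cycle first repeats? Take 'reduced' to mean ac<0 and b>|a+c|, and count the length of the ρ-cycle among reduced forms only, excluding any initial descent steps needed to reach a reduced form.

D = 904, ⌊√D⌋ = 30
descent: ρ → (15,2,-15)  [lands on river]
river: ρ → (-15,28,2)
river: ρ → (2,28,-15)
river: ρ → (-15,2,15)
river: ρ → (15,28,-2)
river: ρ → (-2,28,15)
ρ-cycle length = 6 (tail of 1 descent step not counted)

6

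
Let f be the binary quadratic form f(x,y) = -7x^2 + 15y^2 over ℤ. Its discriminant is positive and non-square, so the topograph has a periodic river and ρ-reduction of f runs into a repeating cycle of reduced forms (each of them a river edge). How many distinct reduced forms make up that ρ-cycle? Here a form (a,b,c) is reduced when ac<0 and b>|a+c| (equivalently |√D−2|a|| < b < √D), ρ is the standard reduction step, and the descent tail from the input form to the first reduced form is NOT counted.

D = 420, ⌊√D⌋ = 20
descent: ρ → (15,0,-7)
descent: ρ → (-7,14,8)  [lands on river]
river: ρ → (8,18,-3)
river: ρ → (-3,18,8)
river: ρ → (8,14,-7)
ρ-cycle length = 4 (tail of 2 descent steps not counted)

4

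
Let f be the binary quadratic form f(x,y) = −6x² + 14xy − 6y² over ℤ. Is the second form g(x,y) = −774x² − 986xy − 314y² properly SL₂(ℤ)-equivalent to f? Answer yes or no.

D₁ = 52, D₂ = 52
river cycle of f (length 2): (2, 6, -2), (-2, 6, 2)
river cycle of g (length 2): (2, 6, -2), (-2, 6, 2)
cycles coincide ⇒ equivalent

yes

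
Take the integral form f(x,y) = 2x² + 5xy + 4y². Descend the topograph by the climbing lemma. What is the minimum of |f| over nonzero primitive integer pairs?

translate: b→1 (≡5 mod 4), so (2,5,4)→(2,1,1)
flip: (2,1,1)→(1,-1,2)
translate: b→1 (≡-1 mod 2), so (1,-1,2)→(1,1,2)
reduced (well bottom): (1,1,2) with a≤c, −a<b≤a
well minimum = a = 1

1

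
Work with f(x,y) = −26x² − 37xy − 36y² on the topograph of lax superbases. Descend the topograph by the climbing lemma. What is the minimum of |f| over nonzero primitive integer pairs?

translate: b→-15 (≡37 mod 52), so (26,37,36)→(26,-15,25)
flip: (26,-15,25)→(25,15,26)
reduced (well bottom): (25,15,26) with a≤c, −a<b≤a
well minimum |f| = |-25| = 25 (negative-definite)

25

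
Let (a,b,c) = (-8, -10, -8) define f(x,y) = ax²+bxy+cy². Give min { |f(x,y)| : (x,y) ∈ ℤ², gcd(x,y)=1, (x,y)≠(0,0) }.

translate: b→-6 (≡10 mod 16), so (8,10,8)→(8,-6,6)
flip: (8,-6,6)→(6,6,8)
reduced (well bottom): (6,6,8) with a≤c, −a<b≤a
well minimum |f| = |-6| = 6 (negative-definite)

6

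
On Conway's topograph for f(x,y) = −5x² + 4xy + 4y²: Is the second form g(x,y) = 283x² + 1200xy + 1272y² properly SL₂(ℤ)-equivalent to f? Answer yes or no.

D₁ = 96, D₂ = 96
river cycle of f (length 4): (4, 4, -5), (-5, 6, 3), (3, 6, -5), (-5, 4, 4)
river cycle of g (length 4): (4, 4, -5), (-5, 6, 3), (3, 6, -5), (-5, 4, 4)
cycles coincide ⇒ equivalent

yes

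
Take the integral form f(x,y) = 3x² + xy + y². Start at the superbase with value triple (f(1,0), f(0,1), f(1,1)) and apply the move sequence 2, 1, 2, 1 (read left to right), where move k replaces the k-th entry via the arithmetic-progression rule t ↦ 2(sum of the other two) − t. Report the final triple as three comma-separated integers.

start (3,1,5) = (f(1,0),f(0,1),f(1,1))
replace slot 2: 2·(3+5) − 1 = 15 → (3,15,5)
replace slot 1: 2·(15+5) − 3 = 37 → (37,15,5)
replace slot 2: 2·(37+5) − 15 = 69 → (37,69,5)
replace slot 1: 2·(69+5) − 37 = 111 → (111,69,5)

111,69,5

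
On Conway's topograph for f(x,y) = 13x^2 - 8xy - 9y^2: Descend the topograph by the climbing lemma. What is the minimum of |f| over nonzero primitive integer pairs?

descent: ρ → (-9,8,13)  [lands on river]
river: ρ → (13,18,-4)
river: ρ → (-4,22,3)
river: ρ → (3,20,-11)
river: ρ → (-11,2,12)
river: ρ → (12,22,-1)
river: ρ → (-1,22,12)
river: ρ → (12,2,-11)
river: ρ → (-11,20,3)
river: ρ → (3,22,-4)
river: ρ → (-4,18,13)
river: ρ → (13,8,-9)
river: ρ → (-9,10,12)
river: ρ → (12,14,-7)
river: ρ → (-7,14,12)
river: ρ → (12,10,-9)
closes: descent 1, river 16
min |a| on river = 1

1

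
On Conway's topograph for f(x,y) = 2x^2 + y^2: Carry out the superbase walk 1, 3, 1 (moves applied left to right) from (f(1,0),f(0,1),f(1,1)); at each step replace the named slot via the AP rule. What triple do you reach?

start (2,1,3) = (f(1,0),f(0,1),f(1,1))
replace slot 1: 2·(1+3) − 2 = 6 → (6,1,3)
replace slot 3: 2·(6+1) − 3 = 11 → (6,1,11)
replace slot 1: 2·(1+11) − 6 = 18 → (18,1,11)

18,1,11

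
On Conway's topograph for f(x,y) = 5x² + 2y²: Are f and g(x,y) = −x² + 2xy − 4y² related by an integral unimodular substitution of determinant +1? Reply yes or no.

D₁ = -40, D₂ = -12
discriminants differ ⇒ not SL₂(ℤ)-equivalent

no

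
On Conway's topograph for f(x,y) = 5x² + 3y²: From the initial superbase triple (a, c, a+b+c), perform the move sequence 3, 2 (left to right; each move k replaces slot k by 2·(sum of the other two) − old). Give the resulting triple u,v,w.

start (5,3,8) = (f(1,0),f(0,1),f(1,1))
replace slot 3: 2·(5+3) − 8 = 8 → (5,3,8)
replace slot 2: 2·(5+8) − 3 = 23 → (5,23,8)

5,23,8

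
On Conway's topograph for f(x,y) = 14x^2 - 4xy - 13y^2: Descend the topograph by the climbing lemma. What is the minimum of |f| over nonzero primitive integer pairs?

descent: ρ → (-13,4,14)  [lands on river]
river: ρ → (14,24,-3)
river: ρ → (-3,24,14)
river: ρ → (14,4,-13)
river: ρ → (-13,22,5)
river: ρ → (5,18,-21)
river: ρ → (-21,24,2)
river: ρ → (2,24,-21)
river: ρ → (-21,18,5)
river: ρ → (5,22,-13)
closes: descent 1, river 10
min |a| on river = 2

2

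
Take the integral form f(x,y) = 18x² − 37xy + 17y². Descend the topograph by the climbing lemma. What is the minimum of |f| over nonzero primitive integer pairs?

descent: ρ → (17,3,-2)
descent: ρ → (-2,9,8)  [lands on river]
river: ρ → (8,7,-3)
river: ρ → (-3,11,2)
river: ρ → (2,9,-8)
river: ρ → (-8,7,3)
river: ρ → (3,11,-2)
closes: descent 2, river 6
min |a| on river = 2

2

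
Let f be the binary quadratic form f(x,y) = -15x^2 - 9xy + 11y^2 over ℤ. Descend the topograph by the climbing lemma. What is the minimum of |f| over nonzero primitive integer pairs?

descent: ρ → (11,9,-15)  [lands on river]
river: ρ → (-15,21,5)
river: ρ → (5,19,-19)
river: ρ → (-19,19,5)
river: ρ → (5,21,-15)
river: ρ → (-15,9,11)
river: ρ → (11,13,-13)
river: ρ → (-13,13,11)
closes: descent 1, river 8
min |a| on river = 5

5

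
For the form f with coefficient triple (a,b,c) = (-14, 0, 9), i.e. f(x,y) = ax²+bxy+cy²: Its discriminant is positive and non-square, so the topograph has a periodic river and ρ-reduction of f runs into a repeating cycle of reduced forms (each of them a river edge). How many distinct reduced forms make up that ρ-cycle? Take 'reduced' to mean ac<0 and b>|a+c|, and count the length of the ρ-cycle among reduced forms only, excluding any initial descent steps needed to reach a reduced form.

D = 504, ⌊√D⌋ = 22
descent: ρ → (9,18,-5)  [lands on river]
river: ρ → (-5,22,1)
river: ρ → (1,22,-5)
river: ρ → (-5,18,9)
ρ-cycle length = 4 (tail of 1 descent step not counted)

4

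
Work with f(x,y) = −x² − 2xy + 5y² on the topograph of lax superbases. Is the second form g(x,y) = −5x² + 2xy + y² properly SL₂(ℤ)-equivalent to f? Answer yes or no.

D₁ = 24, D₂ = 24
river cycle of f (length 2): (-1, 4, 2), (2, 4, -1)
river cycle of g (length 2): (1, 4, -2), (-2, 4, 1)
cycles differ ⇒ inequivalent

no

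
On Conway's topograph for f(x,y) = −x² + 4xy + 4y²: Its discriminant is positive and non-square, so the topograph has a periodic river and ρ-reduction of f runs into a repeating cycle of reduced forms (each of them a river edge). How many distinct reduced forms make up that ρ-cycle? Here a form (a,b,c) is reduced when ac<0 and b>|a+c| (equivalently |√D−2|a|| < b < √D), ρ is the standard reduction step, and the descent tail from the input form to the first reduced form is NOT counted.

D = 32, ⌊√D⌋ = 5
river: ρ → (4,4,-1)
river: ρ → (-1,4,4)
ρ-cycle length = 2 (tail of 0 descent steps not counted)

2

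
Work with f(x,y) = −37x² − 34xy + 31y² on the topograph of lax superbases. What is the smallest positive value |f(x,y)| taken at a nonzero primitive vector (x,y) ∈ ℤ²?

descent: ρ → (31,34,-37)  [lands on river]
river: ρ → (-37,40,28)
river: ρ → (28,72,-5)
river: ρ → (-5,68,56)
river: ρ → (56,44,-17)
river: ρ → (-17,58,35)
river: ρ → (35,12,-40)
river: ρ → (-40,68,7)
river: ρ → (7,72,-20)
river: ρ → (-20,48,43)
river: ρ → (43,38,-25)
river: ρ → (-25,62,19)
river: ρ → (19,52,-40)
river: ρ → (-40,28,31)
closes: descent 1, river 14
min |a| on river = 5

5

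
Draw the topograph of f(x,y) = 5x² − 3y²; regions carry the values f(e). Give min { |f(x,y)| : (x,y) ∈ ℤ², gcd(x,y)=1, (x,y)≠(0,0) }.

descent: ρ → (-3,6,2)  [lands on river]
river: ρ → (2,6,-3)
closes: descent 1, river 2
min |a| on river = 2

2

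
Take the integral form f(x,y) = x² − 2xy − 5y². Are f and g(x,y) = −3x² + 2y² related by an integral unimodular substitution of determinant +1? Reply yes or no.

D₁ = 24, D₂ = 24
river cycle of f (length 2): (1, 4, -2), (-2, 4, 1)
river cycle of g (length 2): (2, 4, -1), (-1, 4, 2)
cycles differ ⇒ inequivalent

no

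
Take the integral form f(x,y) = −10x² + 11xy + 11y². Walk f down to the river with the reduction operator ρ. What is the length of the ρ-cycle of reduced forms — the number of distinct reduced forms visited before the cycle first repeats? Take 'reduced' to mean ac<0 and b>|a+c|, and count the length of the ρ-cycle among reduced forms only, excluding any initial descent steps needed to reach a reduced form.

D = 561, ⌊√D⌋ = 23
river: ρ → (11,11,-10)
river: ρ → (-10,9,12)
river: ρ → (12,15,-7)
river: ρ → (-7,13,14)
river: ρ → (14,15,-6)
river: ρ → (-6,21,5)
river: ρ → (5,19,-10)
river: ρ → (-10,21,3)
river: ρ → (3,21,-10)
river: ρ → (-10,19,5)
river: ρ → (5,21,-6)
river: ρ → (-6,15,14)
river: ρ → (14,13,-7)
river: ρ → (-7,15,12)
river: ρ → (12,9,-10)
river: ρ → (-10,11,11)
ρ-cycle length = 16 (tail of 0 descent steps not counted)

16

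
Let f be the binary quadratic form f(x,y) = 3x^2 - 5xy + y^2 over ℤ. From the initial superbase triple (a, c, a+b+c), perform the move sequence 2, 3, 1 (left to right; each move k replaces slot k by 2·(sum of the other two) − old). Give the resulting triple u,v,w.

start (3,1,-1) = (f(1,0),f(0,1),f(1,1))
replace slot 2: 2·(3+(-1)) − 1 = 3 → (3,3,-1)
replace slot 3: 2·(3+3) − (-1) = 13 → (3,3,13)
replace slot 1: 2·(3+13) − 3 = 29 → (29,3,13)

29,3,13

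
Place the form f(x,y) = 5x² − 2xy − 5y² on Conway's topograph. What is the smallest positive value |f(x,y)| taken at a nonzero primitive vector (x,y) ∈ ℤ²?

descent: ρ → (-5,2,5)  [lands on river]
river: ρ → (5,8,-2)
river: ρ → (-2,8,5)
river: ρ → (5,2,-5)
river: ρ → (-5,8,2)
river: ρ → (2,8,-5)
closes: descent 1, river 6
min |a| on river = 2

2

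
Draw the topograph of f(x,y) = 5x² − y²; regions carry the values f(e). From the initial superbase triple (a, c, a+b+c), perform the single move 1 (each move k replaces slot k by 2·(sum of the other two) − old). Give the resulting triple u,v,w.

start (5,-1,4) = (f(1,0),f(0,1),f(1,1))
replace slot 1: 2·((-1)+4) − 5 = 1 → (1,-1,4)

1,-1,4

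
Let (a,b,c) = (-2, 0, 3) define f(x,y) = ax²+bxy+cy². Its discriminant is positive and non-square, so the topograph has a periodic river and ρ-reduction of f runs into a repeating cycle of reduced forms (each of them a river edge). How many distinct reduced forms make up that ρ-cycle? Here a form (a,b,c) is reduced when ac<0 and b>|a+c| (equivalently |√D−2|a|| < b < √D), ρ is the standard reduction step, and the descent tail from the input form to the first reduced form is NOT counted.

D = 24, ⌊√D⌋ = 4
descent: ρ → (3,0,-2)
descent: ρ → (-2,4,1)  [lands on river]
river: ρ → (1,4,-2)
ρ-cycle length = 2 (tail of 2 descent steps not counted)

2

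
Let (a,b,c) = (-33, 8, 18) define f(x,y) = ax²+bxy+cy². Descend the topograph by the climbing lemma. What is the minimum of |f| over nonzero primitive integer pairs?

descent: ρ → (18,28,-23)  [lands on river]
river: ρ → (-23,18,23)
river: ρ → (23,28,-18)
river: ρ → (-18,44,7)
river: ρ → (7,40,-30)
river: ρ → (-30,20,17)
river: ρ → (17,48,-2)
river: ρ → (-2,48,17)
river: ρ → (17,20,-30)
river: ρ → (-30,40,7)
river: ρ → (7,44,-18)
river: ρ → (-18,28,23)
river: ρ → (23,18,-23)
river: ρ → (-23,28,18)
river: ρ → (18,44,-7)
river: ρ → (-7,40,30)
river: ρ → (30,20,-17)
river: ρ → (-17,48,2)
river: ρ → (2,48,-17)
river: ρ → (-17,20,30)
river: ρ → (30,40,-7)
river: ρ → (-7,44,18)
closes: descent 1, river 22
min |a| on river = 2

2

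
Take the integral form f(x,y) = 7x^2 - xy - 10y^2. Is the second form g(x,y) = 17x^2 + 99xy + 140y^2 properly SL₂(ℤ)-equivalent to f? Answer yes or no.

D₁ = 281, D₂ = 281
river cycle of f (length 30): (7, 13, -4), (-4, 11, 10), (10, 9, -5), (-5, 11, 8), (8, 5, -8), (-8, 11, 5), (5, 9, -10), (-10, 11, 4), (4, 13, -7), (-7, 15, 2), … (20 more)
river cycle of g (length 30): (-4, 11, 10), (10, 9, -5), (-5, 11, 8), (8, 5, -8), (-8, 11, 5), (5, 9, -10), (-10, 11, 4), (4, 13, -7), (-7, 15, 2), (2, 13, -14), … (20 more)
cycles coincide ⇒ equivalent

yes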